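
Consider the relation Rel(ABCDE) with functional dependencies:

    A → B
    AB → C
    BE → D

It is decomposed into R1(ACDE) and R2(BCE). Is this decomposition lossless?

Common attributes: R1 ∩ R2 = {CE}.
No dependency enlarges {CE}, so (CE)⁺ = {CE}.
The closure contains neither all of R1 = {ACDE} nor all of R2 = {BCE}, so the common attributes are not a superkey of either fragment. The join is lossy.

No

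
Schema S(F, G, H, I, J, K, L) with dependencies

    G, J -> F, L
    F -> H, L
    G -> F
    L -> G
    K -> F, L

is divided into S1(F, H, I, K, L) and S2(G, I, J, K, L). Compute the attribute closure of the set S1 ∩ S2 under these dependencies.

S1 ∩ S2 = {I, K, L}.
L → G applies, adding G
K → F, L applies, adding F
F → H, L applies, adding H
Closure: {F, G, H, I, K, L}.

F, G, H, I, K, L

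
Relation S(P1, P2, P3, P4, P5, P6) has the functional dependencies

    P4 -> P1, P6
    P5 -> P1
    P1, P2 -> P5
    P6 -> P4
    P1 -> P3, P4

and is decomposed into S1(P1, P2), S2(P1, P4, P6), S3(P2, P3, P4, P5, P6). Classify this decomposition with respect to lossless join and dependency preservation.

Lossless test (chase): Rows 2 and 3 agree on P4; apply P4→P1, P6 and equate their P1, P6 entries. Rows 1 and 3 agree on P1, P2; apply P1, P2→P5 and equate their P5 entries. Rows 1 and 2 agree on P1; apply P1→P3, P4 and equate their P3, P4 entries. Rows 1 and 3 agree on P1; apply P1→P3, P4 and equate their P3, P4 entries. Rows 1 and 2 agree on P4; apply P4→P1, P6 and equate their P1, P6 entries. Row 1 is now all distinguished symbols — the join is lossless.
Dependency preservation: P5 → P1; P1, P2 → P5; P1 → P3, P4 are not contained in any single fragment, but the restricted closure of each left-hand side across the fragments still reaches the right-hand side; the remaining FDs each lie inside some fragment. All dependencies are preserved.

lossless and dependency-preserving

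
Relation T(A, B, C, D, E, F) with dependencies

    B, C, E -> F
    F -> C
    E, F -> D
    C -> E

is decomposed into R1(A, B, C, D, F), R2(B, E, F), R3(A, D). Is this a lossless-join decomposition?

Yes

Chase test. Columns are A, B, C, D, E, F; row i has aⱼ where attribute j ∈ Ri, else bᵢⱼ.
Initial tableau (one row per fragment):
  row 1: a1 a2 a3 a4 b15 a6
  row 2: b21 a2 b23 b24 a5 a6
  row 3: a1 b32 b33 a4 b35 b36
Rows 1 and 2 agree on F; apply F→C and equate their C entries.
Rows 1 and 2 agree on C; apply C→E and equate their E entries.
Rows 1 and 2 agree on E, F; apply E, F→D and equate their D entries.
Row 1 is now all distinguished symbols — the join is lossless.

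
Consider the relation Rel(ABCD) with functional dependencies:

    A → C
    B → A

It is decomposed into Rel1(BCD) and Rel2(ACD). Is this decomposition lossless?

No

Common attributes: Rel1 ∩ Rel2 = {CD}.
No dependency enlarges {CD}, so (CD)⁺ = {CD}.
The closure contains neither all of Rel1 = {BCD} nor all of Rel2 = {ACD}, so the common attributes are not a superkey of either fragment. The join is lossy.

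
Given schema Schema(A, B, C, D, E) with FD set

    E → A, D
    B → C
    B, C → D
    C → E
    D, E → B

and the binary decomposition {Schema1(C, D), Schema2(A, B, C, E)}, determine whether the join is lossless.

Common attributes: Schema1 ∩ Schema2 = {C}.
Closure of {C}: C → E applies, adding E; E → A, D applies, adding A, D; D, E → B applies, adding B. So (C)⁺ = {A, B, C, D, E}.
This closure contains every attribute of Schema1, so Schema1 ∩ Schema2 → Schema1. The join is lossless.

Yes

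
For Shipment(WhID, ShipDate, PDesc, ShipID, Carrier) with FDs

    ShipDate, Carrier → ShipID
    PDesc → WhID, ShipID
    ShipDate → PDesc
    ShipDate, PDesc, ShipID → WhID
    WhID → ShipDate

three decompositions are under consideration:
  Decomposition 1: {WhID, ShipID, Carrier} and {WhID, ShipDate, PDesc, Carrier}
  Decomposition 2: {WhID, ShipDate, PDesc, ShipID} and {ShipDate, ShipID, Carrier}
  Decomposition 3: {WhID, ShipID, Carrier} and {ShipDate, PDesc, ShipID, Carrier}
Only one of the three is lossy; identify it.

Decomposition 1: common = {WhID, Carrier}, closure = {WhID, ShipDate, PDesc, ShipID, Carrier} → lossless.
Decomposition 2: common = {ShipDate, ShipID}, closure = {WhID, ShipDate, PDesc, ShipID} → lossless.
Decomposition 3: common = {ShipID, Carrier}, closure = {ShipID, Carrier} → lossy.

Decomposition 3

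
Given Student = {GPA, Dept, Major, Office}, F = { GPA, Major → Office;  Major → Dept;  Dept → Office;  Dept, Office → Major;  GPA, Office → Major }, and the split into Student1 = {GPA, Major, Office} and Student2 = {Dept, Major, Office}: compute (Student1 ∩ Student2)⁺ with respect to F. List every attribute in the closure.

Dept, Major, Office

Student1 ∩ Student2 = {Major, Office}.
Major → Dept applies, adding Dept
Closure: {Dept, Major, Office}.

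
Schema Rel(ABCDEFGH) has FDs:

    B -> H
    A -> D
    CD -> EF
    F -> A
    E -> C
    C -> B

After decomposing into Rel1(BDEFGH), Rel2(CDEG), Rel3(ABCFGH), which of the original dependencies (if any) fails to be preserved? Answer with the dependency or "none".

Check A → D: no single fragment contains all of {AD}, and the restricted closure of {A} across the fragments never reaches {D}.
B → H is preserved.
CD → EF is preserved.
F → A is preserved.
E → C is preserved.
C → B is preserved.

A -> D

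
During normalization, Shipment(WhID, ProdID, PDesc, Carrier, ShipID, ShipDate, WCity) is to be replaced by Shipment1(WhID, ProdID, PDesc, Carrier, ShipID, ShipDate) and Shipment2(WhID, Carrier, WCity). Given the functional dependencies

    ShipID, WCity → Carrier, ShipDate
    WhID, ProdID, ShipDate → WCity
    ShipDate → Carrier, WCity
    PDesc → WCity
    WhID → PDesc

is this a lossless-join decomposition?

Yes

Common attributes: Shipment1 ∩ Shipment2 = {WhID, Carrier}.
Closure of {WhID, Carrier}: WhID → PDesc applies, adding PDesc; PDesc → WCity applies, adding WCity. So (WhID, Carrier)⁺ = {WhID, PDesc, Carrier, WCity}.
This closure contains every attribute of Shipment2, so Shipment1 ∩ Shipment2 → Shipment2. The join is lossless.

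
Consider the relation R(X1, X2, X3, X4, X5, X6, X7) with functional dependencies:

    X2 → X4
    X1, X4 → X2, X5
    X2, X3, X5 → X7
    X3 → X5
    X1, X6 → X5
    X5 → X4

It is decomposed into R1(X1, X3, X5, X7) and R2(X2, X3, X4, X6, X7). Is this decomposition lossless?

No

Common attributes: R1 ∩ R2 = {X3, X7}.
Closure of {X3, X7}: X3 → X5 applies, adding X5; X5 → X4 applies, adding X4. So (X3, X7)⁺ = {X3, X4, X5, X7}.
The closure contains neither all of R1 = {X1, X3, X5, X7} nor all of R2 = {X2, X3, X4, X6, X7}, so the common attributes are not a superkey of either fragment. The join is lossy.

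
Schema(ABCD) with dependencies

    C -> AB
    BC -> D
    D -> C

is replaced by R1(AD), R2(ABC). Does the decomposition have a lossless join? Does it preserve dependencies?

lossy and not dependency-preserving

Lossless test: (A)⁺ = {A}, which is a superkey of neither fragment — lossy.
Dependency preservation: the restricted closure of {BC} across the fragments never reaches {D}, so BC → D cannot be enforced without a join — not preserved.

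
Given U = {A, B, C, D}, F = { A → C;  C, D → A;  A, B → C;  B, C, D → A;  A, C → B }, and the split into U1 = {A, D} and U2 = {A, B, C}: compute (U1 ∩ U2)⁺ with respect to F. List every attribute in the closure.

A, B, C

U1 ∩ U2 = {A}.
A → C applies, adding C
A, C → B applies, adding B
Closure: {A, B, C}.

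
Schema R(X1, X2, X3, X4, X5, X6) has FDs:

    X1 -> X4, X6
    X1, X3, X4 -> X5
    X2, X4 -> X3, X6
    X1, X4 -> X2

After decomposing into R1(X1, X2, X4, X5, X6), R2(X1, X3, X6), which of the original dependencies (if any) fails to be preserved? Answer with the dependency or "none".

X2, X4 -> X3, X6

Check X2, X4 → X3, X6: no single fragment contains all of {X2, X3, X4, X6}, and the restricted closure of {X2, X4} across the fragments never reaches {X3, X6}.
X1 → X4, X6 is preserved.
X1, X3, X4 → X5 is preserved.
X1, X4 → X2 is preserved.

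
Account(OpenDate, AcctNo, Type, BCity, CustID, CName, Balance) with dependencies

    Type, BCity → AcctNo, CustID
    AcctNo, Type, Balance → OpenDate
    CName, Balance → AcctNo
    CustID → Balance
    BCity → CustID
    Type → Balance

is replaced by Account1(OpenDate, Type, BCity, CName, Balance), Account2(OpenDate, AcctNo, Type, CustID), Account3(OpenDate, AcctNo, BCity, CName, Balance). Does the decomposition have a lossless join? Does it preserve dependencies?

Lossless test (chase): Rows 1 and 3 agree on CName, Balance; apply CName, Balance→AcctNo and equate their AcctNo entries. Rows 1 and 3 agree on BCity; apply BCity→CustID and equate their CustID entries. Rows 1 and 2 agree on Type; apply Type→Balance and equate their Balance entries. No row becomes fully distinguished — the join is lossy.
Dependency preservation: the restricted closure of {Type, BCity} across the fragments never reaches {AcctNo, CustID}, so Type, BCity → AcctNo, CustID cannot be enforced without a join — not preserved.

lossy and not dependency-preserving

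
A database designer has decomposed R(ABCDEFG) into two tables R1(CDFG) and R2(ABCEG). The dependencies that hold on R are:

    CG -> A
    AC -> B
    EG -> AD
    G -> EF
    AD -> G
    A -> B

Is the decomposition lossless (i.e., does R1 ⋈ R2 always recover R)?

Common attributes: R1 ∩ R2 = {CG}.
Closure of {CG}: CG → A applies, adding A; AC → B applies, adding B; G → EF applies, adding EF; EG → AD applies, adding D. So (CG)⁺ = {ABCDEFG}.
This closure contains every attribute of R1, so R1 ∩ R2 → R1. The join is lossless.

Yes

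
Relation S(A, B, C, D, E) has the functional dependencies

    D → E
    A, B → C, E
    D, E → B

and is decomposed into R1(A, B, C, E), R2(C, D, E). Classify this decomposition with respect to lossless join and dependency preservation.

lossy and not dependency-preserving

Lossless test: (C, E)⁺ = {C, E}, which is a superkey of neither fragment — lossy.
Dependency preservation: the restricted closure of {D, E} across the fragments never reaches {B}, so D, E → B cannot be enforced without a join — not preserved.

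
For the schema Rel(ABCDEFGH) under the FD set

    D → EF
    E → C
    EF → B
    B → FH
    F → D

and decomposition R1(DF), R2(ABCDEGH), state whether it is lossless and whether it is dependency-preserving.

lossless and dependency-preserving

Lossless test: (D)⁺ = {BCDEFH}, which contains all of one fragment — lossless.
Dependency preservation: D → EF; EF → B; B → FH are not contained in any single fragment, but the restricted closure of each left-hand side across the fragments still reaches the right-hand side; the remaining FDs each lie inside some fragment. All dependencies are preserved.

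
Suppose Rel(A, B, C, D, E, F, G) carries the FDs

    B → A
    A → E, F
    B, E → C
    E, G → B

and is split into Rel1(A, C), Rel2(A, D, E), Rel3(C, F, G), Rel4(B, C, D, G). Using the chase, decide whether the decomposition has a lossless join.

Chase test. Columns are A, B, C, D, E, F, G; row i has aⱼ where attribute j ∈ Reli, else bᵢⱼ.
Initial tableau (one row per fragment):
  row 1: a1 b12 a3 b14 b15 b16 b17
  row 2: a1 b22 b23 a4 a5 b26 b27
  row 3: b31 b32 a3 b34 b35 a6 a7
  row 4: b41 a2 a3 a4 b45 b46 a7
Rows 1 and 2 agree on A; apply A→E, F and equate their E, F entries.
No row becomes fully distinguished — the join is lossy.

No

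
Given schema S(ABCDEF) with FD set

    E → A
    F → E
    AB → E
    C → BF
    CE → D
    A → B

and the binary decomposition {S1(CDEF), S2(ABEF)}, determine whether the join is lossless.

Common attributes: S1 ∩ S2 = {EF}.
Closure of {EF}: E → A applies, adding A; A → B applies, adding B. So (EF)⁺ = {ABEF}.
This closure contains every attribute of S2, so S1 ∩ S2 → S2. The join is lossless.

Yes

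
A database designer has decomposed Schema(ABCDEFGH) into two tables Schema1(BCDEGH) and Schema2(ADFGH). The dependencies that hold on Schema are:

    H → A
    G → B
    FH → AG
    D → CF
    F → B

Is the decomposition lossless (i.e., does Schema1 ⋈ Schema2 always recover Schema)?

Common attributes: Schema1 ∩ Schema2 = {DGH}.
Closure of {DGH}: H → A applies, adding A; G → B applies, adding B; D → CF applies, adding CF. So (DGH)⁺ = {ABCDFGH}.
This closure contains every attribute of Schema2, so Schema1 ∩ Schema2 → Schema2. The join is lossless.

Yes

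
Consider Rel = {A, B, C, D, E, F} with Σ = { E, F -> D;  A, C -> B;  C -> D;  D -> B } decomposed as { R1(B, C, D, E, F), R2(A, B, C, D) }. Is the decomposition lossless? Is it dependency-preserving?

lossy but dependency-preserving

Lossless test: (B, C, D)⁺ = {B, C, D}, which is a superkey of neither fragment — lossy.
Dependency preservation: every FD's attributes lie within a single fragment, so each can be enforced locally — preserved.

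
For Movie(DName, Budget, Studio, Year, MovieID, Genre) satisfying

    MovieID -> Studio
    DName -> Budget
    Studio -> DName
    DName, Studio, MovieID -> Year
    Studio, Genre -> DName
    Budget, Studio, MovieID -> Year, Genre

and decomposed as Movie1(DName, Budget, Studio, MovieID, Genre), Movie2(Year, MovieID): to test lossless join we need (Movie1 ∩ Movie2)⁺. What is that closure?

DName, Budget, Studio, Year, MovieID, Genre

Movie1 ∩ Movie2 = {MovieID}.
MovieID → Studio applies, adding Studio
Studio → DName applies, adding DName
DName, Studio, MovieID → Year applies, adding Year
DName → Budget applies, adding Budget
Budget, Studio, MovieID → Year, Genre applies, adding Genre
Closure: {DName, Budget, Studio, Year, MovieID, Genre}.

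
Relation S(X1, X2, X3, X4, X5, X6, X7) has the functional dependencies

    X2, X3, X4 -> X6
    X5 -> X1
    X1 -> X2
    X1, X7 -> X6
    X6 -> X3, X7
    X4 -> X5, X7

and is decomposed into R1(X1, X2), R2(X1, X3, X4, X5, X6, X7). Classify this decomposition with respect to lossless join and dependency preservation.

Lossless test: (X1)⁺ = {X1, X2}, which contains all of one fragment — lossless.
Dependency preservation: X2, X3, X4 → X6 is not contained in any single fragment, but the restricted closure of its left-hand side across the fragments still reaches the right-hand side; the remaining FDs each lie inside some fragment. All dependencies are preserved.

lossless and dependency-preserving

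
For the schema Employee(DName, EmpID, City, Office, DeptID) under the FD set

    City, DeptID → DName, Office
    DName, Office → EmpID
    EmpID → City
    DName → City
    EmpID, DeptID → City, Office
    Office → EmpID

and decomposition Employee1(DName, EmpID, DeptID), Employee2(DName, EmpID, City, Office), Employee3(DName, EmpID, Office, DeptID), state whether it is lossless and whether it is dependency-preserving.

lossless but not dependency-preserving

Lossless test (chase): Rows 1 and 2 agree on EmpID; apply EmpID→City and equate their City entries. Rows 1 and 3 agree on EmpID; apply EmpID→City and equate their City entries. Rows 1 and 3 agree on EmpID, DeptID; apply EmpID, DeptID→City, Office and equate their City, Office entries. Row 1 is now all distinguished symbols — the join is lossless.
Dependency preservation: the restricted closure of {City, DeptID} across the fragments never reaches {DName, Office}, so City, DeptID → DName, Office cannot be enforced without a join — not preserved.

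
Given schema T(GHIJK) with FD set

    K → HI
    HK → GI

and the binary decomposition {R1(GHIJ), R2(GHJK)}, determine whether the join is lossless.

Common attributes: R1 ∩ R2 = {GHJ}.
No dependency enlarges {GHJ}, so (GHJ)⁺ = {GHJ}.
The closure contains neither all of R1 = {GHIJ} nor all of R2 = {GHJK}, so the common attributes are not a superkey of either fragment. The join is lossy.

No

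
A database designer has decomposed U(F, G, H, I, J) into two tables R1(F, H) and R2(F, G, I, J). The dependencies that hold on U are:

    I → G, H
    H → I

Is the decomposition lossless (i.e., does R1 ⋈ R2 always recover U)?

No

Common attributes: R1 ∩ R2 = {F}.
No dependency enlarges {F}, so (F)⁺ = {F}.
The closure contains neither all of R1 = {F, H} nor all of R2 = {F, G, I, J}, so the common attributes are not a superkey of either fragment. The join is lossy.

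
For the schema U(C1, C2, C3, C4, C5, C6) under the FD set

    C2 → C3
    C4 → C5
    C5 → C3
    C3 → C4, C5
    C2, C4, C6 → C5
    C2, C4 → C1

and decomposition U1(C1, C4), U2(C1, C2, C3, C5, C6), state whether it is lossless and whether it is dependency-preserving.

Lossless test: (C1)⁺ = {C1}, which is a superkey of neither fragment — lossy.
Dependency preservation: the restricted closure of {C4} across the fragments never reaches {C5}, so C4 → C5 cannot be enforced without a join — not preserved.

lossy and not dependency-preserving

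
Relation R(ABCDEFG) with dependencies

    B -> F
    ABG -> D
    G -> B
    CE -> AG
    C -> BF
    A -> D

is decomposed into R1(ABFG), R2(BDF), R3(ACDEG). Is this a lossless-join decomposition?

Yes

Chase test. Columns are ABCDEFG; row i has aⱼ where attribute j ∈ Ri, else bᵢⱼ.
Initial tableau (one row per fragment):
  row 1: a1 a2 b13 b14 b15 a6 a7
  row 2: b21 a2 b23 a4 b25 a6 b27
  row 3: a1 b32 a3 a4 a5 b36 a7
Rows 1 and 3 agree on G; apply G→B and equate their B entries.
Rows 1 and 3 agree on A; apply A→D and equate their D entries.
Rows 1 and 3 agree on B; apply B→F and equate their F entries.
Row 3 is now all distinguished symbols — the join is lossless.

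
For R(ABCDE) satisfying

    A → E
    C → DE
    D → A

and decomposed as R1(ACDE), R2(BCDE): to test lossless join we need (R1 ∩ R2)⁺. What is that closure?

ACDE

R1 ∩ R2 = {CDE}.
D → A applies, adding A
Closure: {ACDE}.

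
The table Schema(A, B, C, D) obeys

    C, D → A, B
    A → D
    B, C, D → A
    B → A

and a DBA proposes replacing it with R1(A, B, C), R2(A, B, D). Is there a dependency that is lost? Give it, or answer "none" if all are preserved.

Check C, D → A, B: no single fragment contains all of {A, B, C, D}, and the restricted closure of {C, D} across the fragments never reaches {A, B}.
A → D is preserved.
B, C, D → A is preserved.
B → A is preserved.

C, D → A, B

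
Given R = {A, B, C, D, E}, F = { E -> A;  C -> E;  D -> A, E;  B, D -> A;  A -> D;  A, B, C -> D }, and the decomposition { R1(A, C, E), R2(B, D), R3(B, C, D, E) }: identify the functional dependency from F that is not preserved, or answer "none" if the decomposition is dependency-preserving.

E → A lies within R1.
C → E lies within R1.
D → A, E: restricted closure across fragments reaches A, E.
B, D → A: restricted closure across fragments reaches A.
A → D: restricted closure across fragments reaches D.
A, B, C → D: restricted closure across fragments reaches D.
Every dependency is enforceable on the fragments, so the decomposition is dependency-preserving.

none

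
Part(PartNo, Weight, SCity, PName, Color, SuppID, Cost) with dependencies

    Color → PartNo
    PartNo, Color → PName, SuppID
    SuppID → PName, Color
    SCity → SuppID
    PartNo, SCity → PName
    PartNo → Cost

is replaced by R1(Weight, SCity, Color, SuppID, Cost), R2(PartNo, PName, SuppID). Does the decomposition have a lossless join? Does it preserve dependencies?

lossless but not dependency-preserving

Lossless test: (SuppID)⁺ = {PartNo, PName, Color, SuppID, Cost}, which contains all of one fragment — lossless.
Dependency preservation: the restricted closure of {PartNo} across the fragments never reaches {Cost}, so PartNo → Cost cannot be enforced without a join — not preserved.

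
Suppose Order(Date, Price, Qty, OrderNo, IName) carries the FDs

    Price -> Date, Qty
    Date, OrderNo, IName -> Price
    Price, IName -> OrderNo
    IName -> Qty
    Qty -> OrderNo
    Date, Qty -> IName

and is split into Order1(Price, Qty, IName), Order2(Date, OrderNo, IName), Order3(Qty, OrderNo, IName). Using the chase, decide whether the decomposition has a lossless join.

Chase test. Columns are Date, Price, Qty, OrderNo, IName; row i has aⱼ where attribute j ∈ Orderi, else bᵢⱼ.
Initial tableau (one row per fragment):
  row 1: b11 a2 a3 b14 a5
  row 2: a1 b22 b23 a4 a5
  row 3: b31 b32 a3 a4 a5
Rows 1 and 2 agree on IName; apply IName→Qty and equate their Qty entries.
Rows 1 and 2 agree on Qty; apply Qty→OrderNo and equate their OrderNo entries.
No row becomes fully distinguished — the join is lossy.

No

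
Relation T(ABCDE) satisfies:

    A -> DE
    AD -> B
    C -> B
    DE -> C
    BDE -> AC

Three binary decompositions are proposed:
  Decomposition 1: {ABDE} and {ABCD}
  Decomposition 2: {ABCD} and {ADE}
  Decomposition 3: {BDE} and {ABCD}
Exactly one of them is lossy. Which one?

Decomposition 3

Decomposition 1: common = {ABD}, closure = {ABCDE} → lossless.
Decomposition 2: common = {AD}, closure = {ABCDE} → lossless.
Decomposition 3: common = {BD}, closure = {BD} → lossy.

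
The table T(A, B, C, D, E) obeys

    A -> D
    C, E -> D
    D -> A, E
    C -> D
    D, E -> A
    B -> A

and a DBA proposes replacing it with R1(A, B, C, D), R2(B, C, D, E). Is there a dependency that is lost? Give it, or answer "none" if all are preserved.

none

A → D lies within R1.
C, E → D lies within R2.
D → A, E: restricted closure across fragments reaches A, E.
C → D lies within R1.
D, E → A: restricted closure across fragments reaches A.
B → A lies within R1.
Every dependency is enforceable on the fragments, so the decomposition is dependency-preserving.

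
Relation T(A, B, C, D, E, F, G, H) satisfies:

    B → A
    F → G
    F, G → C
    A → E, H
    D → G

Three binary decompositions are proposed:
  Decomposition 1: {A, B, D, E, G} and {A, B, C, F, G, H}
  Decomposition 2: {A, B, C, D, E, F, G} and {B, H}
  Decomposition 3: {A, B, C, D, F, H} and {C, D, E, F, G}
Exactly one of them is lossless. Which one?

Decomposition 1: common = {A, B, G}, closure = {A, B, E, G, H} → lossy.
Decomposition 2: common = {B}, closure = {A, B, E, H} → lossless.
Decomposition 3: common = {C, D, F}, closure = {C, D, F, G} → lossy.

Decomposition 2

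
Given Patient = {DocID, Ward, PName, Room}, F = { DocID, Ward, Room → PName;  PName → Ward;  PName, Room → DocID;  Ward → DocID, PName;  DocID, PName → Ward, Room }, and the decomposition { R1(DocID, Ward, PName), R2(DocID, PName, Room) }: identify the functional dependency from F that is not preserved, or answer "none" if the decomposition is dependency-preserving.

DocID, Ward, Room → PName: restricted closure across fragments reaches PName.
PName → Ward lies within R1.
PName, Room → DocID lies within R2.
Ward → DocID, PName lies within R1.
DocID, PName → Ward, Room: restricted closure across fragments reaches Ward, Room.
Every dependency is enforceable on the fragments, so the decomposition is dependency-preserving.

none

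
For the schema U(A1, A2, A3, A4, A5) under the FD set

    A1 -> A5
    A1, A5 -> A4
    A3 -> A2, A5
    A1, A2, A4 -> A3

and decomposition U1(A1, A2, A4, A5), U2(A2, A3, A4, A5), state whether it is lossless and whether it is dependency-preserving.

lossy and not dependency-preserving

Lossless test: (A2, A4, A5)⁺ = {A2, A4, A5}, which is a superkey of neither fragment — lossy.
Dependency preservation: the restricted closure of {A1, A2, A4} across the fragments never reaches {A3}, so A1, A2, A4 → A3 cannot be enforced without a join — not preserved.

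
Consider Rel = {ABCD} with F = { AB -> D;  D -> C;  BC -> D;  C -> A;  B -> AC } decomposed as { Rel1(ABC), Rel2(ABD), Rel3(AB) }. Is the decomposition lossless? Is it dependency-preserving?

lossless but not dependency-preserving

Lossless test (chase): Rows 1 and 2 agree on AB; apply AB→D and equate their D entries. Rows 1 and 3 agree on AB; apply AB→D and equate their D entries. Rows 1 and 2 agree on D; apply D→C and equate their C entries. Rows 1 and 3 agree on D; apply D→C and equate their C entries. Row 1 is now all distinguished symbols — the join is lossless.
Dependency preservation: the restricted closure of {D} across the fragments never reaches {C}, so D → C cannot be enforced without a join — not preserved.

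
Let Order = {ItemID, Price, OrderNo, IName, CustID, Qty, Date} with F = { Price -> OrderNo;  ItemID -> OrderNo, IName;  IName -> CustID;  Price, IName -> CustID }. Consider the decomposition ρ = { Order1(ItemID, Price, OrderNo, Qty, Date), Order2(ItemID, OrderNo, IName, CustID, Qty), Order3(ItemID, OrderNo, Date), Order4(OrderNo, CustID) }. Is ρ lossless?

Chase test. Columns are ItemID, Price, OrderNo, IName, CustID, Qty, Date; row i has aⱼ where attribute j ∈ Orderi, else bᵢⱼ.
Initial tableau (one row per fragment):
  row 1: a1 a2 a3 b14 b15 a6 a7
  row 2: a1 b22 a3 a4 a5 a6 b27
  row 3: a1 b32 a3 b34 b35 b36 a7
  row 4: b41 b42 a3 b44 a5 b46 b47
Rows 1 and 2 agree on ItemID; apply ItemID→OrderNo, IName and equate their OrderNo, IName entries.
Rows 1 and 3 agree on ItemID; apply ItemID→OrderNo, IName and equate their OrderNo, IName entries.
Rows 1 and 2 agree on IName; apply IName→CustID and equate their CustID entries.
Rows 1 and 3 agree on IName; apply IName→CustID and equate their CustID entries.
Row 1 is now all distinguished symbols — the join is lossless.

Yes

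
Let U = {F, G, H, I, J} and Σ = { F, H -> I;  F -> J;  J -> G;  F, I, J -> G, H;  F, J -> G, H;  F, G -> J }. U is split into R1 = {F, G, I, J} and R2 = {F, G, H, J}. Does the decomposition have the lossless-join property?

Common attributes: R1 ∩ R2 = {F, G, J}.
Closure of {F, G, J}: F, J → G, H applies, adding H; F, H → I applies, adding I. So (F, G, J)⁺ = {F, G, H, I, J}.
This closure contains every attribute of R1, so R1 ∩ R2 → R1. The join is lossless.

Yes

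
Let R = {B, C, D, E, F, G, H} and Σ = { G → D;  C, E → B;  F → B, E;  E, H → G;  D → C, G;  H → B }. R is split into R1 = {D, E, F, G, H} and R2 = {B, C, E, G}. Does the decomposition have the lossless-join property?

Yes

Common attributes: R1 ∩ R2 = {E, G}.
Closure of {E, G}: G → D applies, adding D; D → C, G applies, adding C; C, E → B applies, adding B. So (E, G)⁺ = {B, C, D, E, G}.
This closure contains every attribute of R2, so R1 ∩ R2 → R2. The join is lossless.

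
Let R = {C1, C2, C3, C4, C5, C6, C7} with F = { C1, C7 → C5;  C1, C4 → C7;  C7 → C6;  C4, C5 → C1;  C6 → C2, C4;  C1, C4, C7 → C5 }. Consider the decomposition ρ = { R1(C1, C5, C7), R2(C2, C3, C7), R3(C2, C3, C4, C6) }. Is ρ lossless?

No

Chase test. Columns are C1, C2, C3, C4, C5, C6, C7; row i has aⱼ where attribute j ∈ Ri, else bᵢⱼ.
Initial tableau (one row per fragment):
  row 1: a1 b12 b13 b14 a5 b16 a7
  row 2: b21 a2 a3 b24 b25 b26 a7
  row 3: b31 a2 a3 a4 b35 a6 b37
Rows 1 and 2 agree on C7; apply C7→C6 and equate their C6 entries.
Rows 1 and 2 agree on C6; apply C6→C2, C4 and equate their C2, C4 entries.
No row becomes fully distinguished — the join is lossy.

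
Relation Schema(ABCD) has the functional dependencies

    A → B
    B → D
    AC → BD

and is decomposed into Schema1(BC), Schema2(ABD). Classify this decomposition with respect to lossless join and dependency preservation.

Lossless test: (B)⁺ = {BD}, which is a superkey of neither fragment — lossy.
Dependency preservation: AC → BD is not contained in any single fragment, but the restricted closure of its left-hand side across the fragments still reaches the right-hand side; the remaining FDs each lie inside some fragment. All dependencies are preserved.

lossy but dependency-preserving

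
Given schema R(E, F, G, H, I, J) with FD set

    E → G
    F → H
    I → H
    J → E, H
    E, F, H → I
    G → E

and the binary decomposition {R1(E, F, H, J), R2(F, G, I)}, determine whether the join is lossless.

Common attributes: R1 ∩ R2 = {F}.
Closure of {F}: F → H applies, adding H. So (F)⁺ = {F, H}.
The closure contains neither all of R1 = {E, F, H, J} nor all of R2 = {F, G, I}, so the common attributes are not a superkey of either fragment. The join is lossy.

No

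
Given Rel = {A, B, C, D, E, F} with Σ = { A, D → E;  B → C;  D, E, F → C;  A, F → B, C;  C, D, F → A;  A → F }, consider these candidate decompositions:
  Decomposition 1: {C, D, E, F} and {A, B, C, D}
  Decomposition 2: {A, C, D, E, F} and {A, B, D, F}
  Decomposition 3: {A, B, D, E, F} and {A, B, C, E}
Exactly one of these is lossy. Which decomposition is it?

Decomposition 1

Decomposition 1: common = {C, D}, closure = {C, D} → lossy.
Decomposition 2: common = {A, D, F}, closure = {A, B, C, D, E, F} → lossless.
Decomposition 3: common = {A, B, E}, closure = {A, B, C, E, F} → lossless.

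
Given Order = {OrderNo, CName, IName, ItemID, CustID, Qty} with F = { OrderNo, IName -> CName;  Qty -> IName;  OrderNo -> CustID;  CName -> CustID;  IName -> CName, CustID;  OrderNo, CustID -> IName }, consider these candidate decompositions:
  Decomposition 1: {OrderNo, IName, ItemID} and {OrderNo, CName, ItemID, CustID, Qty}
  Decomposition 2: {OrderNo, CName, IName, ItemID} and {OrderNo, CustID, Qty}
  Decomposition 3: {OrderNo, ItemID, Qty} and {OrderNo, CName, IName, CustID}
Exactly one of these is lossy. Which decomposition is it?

Decomposition 1: common = {OrderNo, ItemID}, closure = {OrderNo, CName, IName, ItemID, CustID} → lossless.
Decomposition 2: common = {OrderNo}, closure = {OrderNo, CName, IName, CustID} → lossy.
Decomposition 3: common = {OrderNo}, closure = {OrderNo, CName, IName, CustID} → lossless.

Decomposition 2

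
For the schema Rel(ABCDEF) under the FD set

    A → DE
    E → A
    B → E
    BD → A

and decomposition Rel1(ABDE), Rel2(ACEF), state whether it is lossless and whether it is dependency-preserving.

lossy but dependency-preserving

Lossless test: (AE)⁺ = {ADE}, which is a superkey of neither fragment — lossy.
Dependency preservation: every FD's attributes lie within a single fragment, so each can be enforced locally — preserved.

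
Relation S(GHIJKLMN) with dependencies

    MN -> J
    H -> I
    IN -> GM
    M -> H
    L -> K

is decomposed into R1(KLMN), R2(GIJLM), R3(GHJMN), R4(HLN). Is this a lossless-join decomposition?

Yes

Chase test. Columns are GHIJKLMN; row i has aⱼ where attribute j ∈ Ri, else bᵢⱼ.
Initial tableau (one row per fragment):
  row 1: b11 b12 b13 b14 a5 a6 a7 a8
  row 2: a1 b22 a3 a4 b25 a6 a7 b28
  row 3: a1 a2 b33 a4 b35 b36 a7 a8
  row 4: b41 a2 b43 b44 b45 a6 b47 a8
Rows 1 and 3 agree on MN; apply MN→J and equate their J entries.
Rows 3 and 4 agree on H; apply H→I and equate their I entries.
Rows 3 and 4 agree on IN; apply IN→GM and equate their GM entries.
Rows 1 and 2 agree on M; apply M→H and equate their H entries.
Rows 1 and 3 agree on M; apply M→H and equate their H entries.
Rows 1 and 2 agree on L; apply L→K and equate their K entries.
Rows 1 and 4 agree on L; apply L→K and equate their K entries.
Rows 1 and 4 agree on MN; apply MN→J and equate their J entries.
Rows 1 and 2 agree on H; apply H→I and equate their I entries.
Rows 1 and 3 agree on H; apply H→I and equate their I entries.
Rows 1 and 3 agree on IN; apply IN→GM and equate their GM entries.
Row 1 is now all distinguished symbols — the join is lossless.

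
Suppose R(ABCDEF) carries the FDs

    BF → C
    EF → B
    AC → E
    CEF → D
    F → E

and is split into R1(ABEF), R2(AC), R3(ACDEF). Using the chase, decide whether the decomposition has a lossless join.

Yes

Chase test. Columns are ABCDEF; row i has aⱼ where attribute j ∈ Ri, else bᵢⱼ.
Initial tableau (one row per fragment):
  row 1: a1 a2 b13 b14 a5 a6
  row 2: a1 b22 a3 b24 b25 b26
  row 3: a1 b32 a3 a4 a5 a6
Rows 1 and 3 agree on EF; apply EF→B and equate their B entries.
Rows 2 and 3 agree on AC; apply AC→E and equate their E entries.
Rows 1 and 3 agree on BF; apply BF→C and equate their C entries.
Rows 1 and 3 agree on CEF; apply CEF→D and equate their D entries.
Row 1 is now all distinguished symbols — the join is lossless.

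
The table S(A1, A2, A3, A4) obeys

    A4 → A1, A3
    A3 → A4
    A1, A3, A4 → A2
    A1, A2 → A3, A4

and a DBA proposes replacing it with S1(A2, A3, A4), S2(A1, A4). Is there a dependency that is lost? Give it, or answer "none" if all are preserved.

A1, A2 → A3, A4

Check A1, A2 → A3, A4: no single fragment contains all of {A1, A2, A3, A4}, and the restricted closure of {A1, A2} across the fragments never reaches {A3, A4}.
A4 → A1, A3 is preserved.
A3 → A4 is preserved.
A1, A3, A4 → A2 is preserved.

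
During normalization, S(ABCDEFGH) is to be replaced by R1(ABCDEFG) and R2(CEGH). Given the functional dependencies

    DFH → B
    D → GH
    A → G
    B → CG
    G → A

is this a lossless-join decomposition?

No

Common attributes: R1 ∩ R2 = {CEG}.
Closure of {CEG}: G → A applies, adding A. So (CEG)⁺ = {ACEG}.
The closure contains neither all of R1 = {ABCDEFG} nor all of R2 = {CEGH}, so the common attributes are not a superkey of either fragment. The join is lossy.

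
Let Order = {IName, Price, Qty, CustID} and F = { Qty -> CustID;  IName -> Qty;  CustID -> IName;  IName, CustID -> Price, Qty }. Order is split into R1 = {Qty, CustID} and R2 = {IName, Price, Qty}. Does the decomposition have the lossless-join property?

Yes

Common attributes: R1 ∩ R2 = {Qty}.
Closure of {Qty}: Qty → CustID applies, adding CustID; CustID → IName applies, adding IName; IName, CustID → Price, Qty applies, adding Price. So (Qty)⁺ = {IName, Price, Qty, CustID}.
This closure contains every attribute of R1, so R1 ∩ R2 → R1. The join is lossless.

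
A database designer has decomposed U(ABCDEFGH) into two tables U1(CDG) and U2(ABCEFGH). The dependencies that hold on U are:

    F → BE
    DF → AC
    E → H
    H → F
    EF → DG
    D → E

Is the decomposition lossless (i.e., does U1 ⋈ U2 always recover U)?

No

Common attributes: U1 ∩ U2 = {CG}.
No dependency enlarges {CG}, so (CG)⁺ = {CG}.
The closure contains neither all of U1 = {CDG} nor all of U2 = {ABCEFGH}, so the common attributes are not a superkey of either fragment. The join is lossy.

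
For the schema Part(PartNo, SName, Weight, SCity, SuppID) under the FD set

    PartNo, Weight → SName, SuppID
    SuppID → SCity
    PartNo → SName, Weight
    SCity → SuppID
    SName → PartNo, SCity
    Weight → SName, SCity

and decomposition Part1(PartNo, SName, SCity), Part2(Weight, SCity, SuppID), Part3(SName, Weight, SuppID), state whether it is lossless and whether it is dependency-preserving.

lossless and dependency-preserving

Lossless test (chase): Rows 2 and 3 agree on SuppID; apply SuppID→SCity and equate their SCity entries. Rows 1 and 2 agree on SCity; apply SCity→SuppID and equate their SuppID entries. Rows 1 and 3 agree on SName; apply SName→PartNo, SCity and equate their PartNo, SCity entries. Rows 2 and 3 agree on Weight; apply Weight→SName, SCity and equate their SName, SCity entries. Rows 1 and 3 agree on PartNo; apply PartNo→SName, Weight and equate their SName, Weight entries. Rows 1 and 2 agree on SName; apply SName→PartNo, SCity and equate their PartNo, SCity entries. Row 1 is now all distinguished symbols — the join is lossless.
Dependency preservation: PartNo, Weight → SName, SuppID; PartNo → SName, Weight; Weight → SName, SCity are not contained in any single fragment, but the restricted closure of each left-hand side across the fragments still reaches the right-hand side; the remaining FDs each lie inside some fragment. All dependencies are preserved.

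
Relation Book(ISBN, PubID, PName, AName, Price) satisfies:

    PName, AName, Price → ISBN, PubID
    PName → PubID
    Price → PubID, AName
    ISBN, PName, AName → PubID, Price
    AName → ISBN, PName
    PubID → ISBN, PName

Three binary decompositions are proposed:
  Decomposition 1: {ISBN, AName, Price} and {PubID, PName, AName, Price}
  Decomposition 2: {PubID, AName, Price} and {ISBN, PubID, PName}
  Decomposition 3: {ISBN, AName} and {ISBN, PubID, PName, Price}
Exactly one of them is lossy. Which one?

Decomposition 3

Decomposition 1: common = {AName, Price}, closure = {ISBN, PubID, PName, AName, Price} → lossless.
Decomposition 2: common = {PubID}, closure = {ISBN, PubID, PName} → lossless.
Decomposition 3: common = {ISBN}, closure = {ISBN} → lossy.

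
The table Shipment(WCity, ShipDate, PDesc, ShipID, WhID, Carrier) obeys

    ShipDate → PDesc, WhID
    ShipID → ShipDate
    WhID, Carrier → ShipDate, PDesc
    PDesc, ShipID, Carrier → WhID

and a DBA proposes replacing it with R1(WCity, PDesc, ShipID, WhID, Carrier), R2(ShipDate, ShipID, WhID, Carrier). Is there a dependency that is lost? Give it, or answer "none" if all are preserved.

Check ShipDate → PDesc, WhID: no single fragment contains all of {ShipDate, PDesc, WhID}, and the restricted closure of {ShipDate} across the fragments never reaches {PDesc, WhID}.
ShipID → ShipDate is preserved.
WhID, Carrier → ShipDate, PDesc is preserved.
PDesc, ShipID, Carrier → WhID is preserved.

ShipDate → PDesc, WhID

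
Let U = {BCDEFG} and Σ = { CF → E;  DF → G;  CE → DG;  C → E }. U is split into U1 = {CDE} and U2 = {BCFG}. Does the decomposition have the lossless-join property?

Common attributes: U1 ∩ U2 = {C}.
Closure of {C}: C → E applies, adding E; CE → DG applies, adding DG. So (C)⁺ = {CDEG}.
This closure contains every attribute of U1, so U1 ∩ U2 → U1. The join is lossless.

Yes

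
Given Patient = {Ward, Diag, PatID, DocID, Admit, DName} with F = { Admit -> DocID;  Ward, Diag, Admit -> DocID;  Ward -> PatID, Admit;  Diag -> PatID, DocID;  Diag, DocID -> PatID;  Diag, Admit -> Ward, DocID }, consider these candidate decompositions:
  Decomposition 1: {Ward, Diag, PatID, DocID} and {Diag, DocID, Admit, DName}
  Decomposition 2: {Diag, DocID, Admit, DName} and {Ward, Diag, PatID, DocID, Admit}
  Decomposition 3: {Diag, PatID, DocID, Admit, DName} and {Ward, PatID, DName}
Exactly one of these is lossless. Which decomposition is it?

Decomposition 1: common = {Diag, DocID}, closure = {Diag, PatID, DocID} → lossy.
Decomposition 2: common = {Diag, DocID, Admit}, closure = {Ward, Diag, PatID, DocID, Admit} → lossless.
Decomposition 3: common = {PatID, DName}, closure = {PatID, DName} → lossy.

Decomposition 2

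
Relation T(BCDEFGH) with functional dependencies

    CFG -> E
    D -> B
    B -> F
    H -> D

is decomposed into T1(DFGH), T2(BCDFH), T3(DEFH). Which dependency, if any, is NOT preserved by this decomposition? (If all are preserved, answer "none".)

CFG -> E

Check CFG → E: no single fragment contains all of {CEFG}, and the restricted closure of {CFG} across the fragments never reaches {E}.
D → B is preserved.
B → F is preserved.
H → D is preserved.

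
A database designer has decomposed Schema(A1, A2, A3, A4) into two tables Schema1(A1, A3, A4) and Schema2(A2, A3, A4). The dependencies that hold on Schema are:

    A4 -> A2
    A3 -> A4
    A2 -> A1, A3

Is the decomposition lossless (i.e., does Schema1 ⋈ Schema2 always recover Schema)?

Yes

Common attributes: Schema1 ∩ Schema2 = {A3, A4}.
Closure of {A3, A4}: A4 → A2 applies, adding A2; A2 → A1, A3 applies, adding A1. So (A3, A4)⁺ = {A1, A2, A3, A4}.
This closure contains every attribute of Schema1, so Schema1 ∩ Schema2 → Schema1. The join is lossless.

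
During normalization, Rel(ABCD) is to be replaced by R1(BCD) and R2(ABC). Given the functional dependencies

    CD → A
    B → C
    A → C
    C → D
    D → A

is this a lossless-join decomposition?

Common attributes: R1 ∩ R2 = {BC}.
Closure of {BC}: C → D applies, adding D; D → A applies, adding A. So (BC)⁺ = {ABCD}.
This closure contains every attribute of R1, so R1 ∩ R2 → R1. The join is lossless.

Yes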